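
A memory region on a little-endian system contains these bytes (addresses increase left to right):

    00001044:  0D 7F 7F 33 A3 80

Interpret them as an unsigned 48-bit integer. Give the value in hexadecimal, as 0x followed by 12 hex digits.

0x80A3337F7F0D

Little-endian: lowest address holds the least-significant byte.
Reassemble most-significant byte first: 80 A3 33 7F 7F 0D → 0x80A3337F7F0D.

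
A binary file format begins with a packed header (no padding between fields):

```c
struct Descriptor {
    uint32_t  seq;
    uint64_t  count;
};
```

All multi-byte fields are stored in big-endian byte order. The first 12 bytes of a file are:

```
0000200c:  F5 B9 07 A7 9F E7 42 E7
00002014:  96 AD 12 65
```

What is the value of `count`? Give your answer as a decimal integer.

11522251734083506789

`count` follows `seq` (4 bytes), so it starts at byte offset 4 and occupies 8 bytes.
Bytes at offsets 4..11: 9F E7 42 E7 96 AD 12 65.
In big-endian order the high byte comes first in memory.
The bytes are already most-significant first: 0x9FE742E796AD1265.
0x9FE742E796AD1265 = 11522251734083506789.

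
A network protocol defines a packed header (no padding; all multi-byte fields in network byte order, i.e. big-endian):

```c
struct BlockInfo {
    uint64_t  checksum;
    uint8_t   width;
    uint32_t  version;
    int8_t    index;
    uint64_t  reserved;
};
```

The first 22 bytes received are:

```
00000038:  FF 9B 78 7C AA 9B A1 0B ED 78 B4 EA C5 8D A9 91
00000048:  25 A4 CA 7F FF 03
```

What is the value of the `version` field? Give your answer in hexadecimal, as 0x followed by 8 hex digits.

0x78B4EAC5

`version` follows `checksum` (8 B), `width` (1 B), so it starts at offset 8 + 1 = 9 and occupies 4 bytes.
Bytes at offsets 9..12: 78 B4 EA C5.
Big-endian stores the most-significant byte at the lowest address.
The bytes are already most-significant first: 0x78B4EAC5.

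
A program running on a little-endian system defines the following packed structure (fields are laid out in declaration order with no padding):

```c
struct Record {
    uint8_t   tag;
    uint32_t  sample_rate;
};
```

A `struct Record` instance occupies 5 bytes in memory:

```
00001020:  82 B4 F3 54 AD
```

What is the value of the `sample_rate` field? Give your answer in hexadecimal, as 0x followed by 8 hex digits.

0xAD54F3B4

`sample_rate` follows `tag` (1 byte), so it starts at byte offset 1 and occupies 4 bytes.
Bytes at offsets 1..4: B4 F3 54 AD.
Little-endian: lowest address holds the least-significant byte.
Reassemble most-significant byte first: AD 54 F3 B4 → 0xAD54F3B4.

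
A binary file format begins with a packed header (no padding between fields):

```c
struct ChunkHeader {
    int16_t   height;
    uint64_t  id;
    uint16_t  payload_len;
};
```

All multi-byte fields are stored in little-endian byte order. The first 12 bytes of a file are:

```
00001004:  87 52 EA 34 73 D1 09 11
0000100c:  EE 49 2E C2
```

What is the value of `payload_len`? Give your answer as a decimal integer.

49710

`payload_len` follows `height` (2 B), `id` (8 B), so it starts at offset 2 + 8 = 10 and occupies 2 bytes.
Bytes at offsets 10..11: 2E C2.
Little-endian: lowest address holds the least-significant byte.
Reassemble most-significant byte first: C2 2E → 0xC22E.
0xC22E = 49710.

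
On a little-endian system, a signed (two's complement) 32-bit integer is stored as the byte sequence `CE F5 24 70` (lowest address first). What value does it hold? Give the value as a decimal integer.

Little-endian stores the least-significant byte at the lowest address.
Reassemble most-significant byte first: 70 24 F5 CE → 0x7024F5CE.
0x7024F5CE = 1881470414.

1881470414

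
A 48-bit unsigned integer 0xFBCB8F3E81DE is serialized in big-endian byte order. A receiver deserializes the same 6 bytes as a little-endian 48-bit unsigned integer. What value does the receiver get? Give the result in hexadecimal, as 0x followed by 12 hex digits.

Stored big-endian, the bytes at ascending addresses are FB CB 8F 3E 81 DE.
Read back as little-endian, the first byte is least significant, giving 0xDE813E8FCBFB.

0xDE813E8FCBFB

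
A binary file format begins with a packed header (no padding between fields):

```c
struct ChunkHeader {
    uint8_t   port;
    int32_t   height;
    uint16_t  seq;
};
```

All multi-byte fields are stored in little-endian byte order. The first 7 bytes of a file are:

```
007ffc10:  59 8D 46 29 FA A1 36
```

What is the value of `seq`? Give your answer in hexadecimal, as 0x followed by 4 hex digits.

`seq` follows `port` (1 B), `height` (4 B), so it starts at offset 1 + 4 = 5 and occupies 2 bytes.
Bytes at offsets 5..6: A1 36.
In little-endian order the low byte comes first in memory.
Reassemble most-significant byte first: 36 A1 → 0x36A1.

0x36A1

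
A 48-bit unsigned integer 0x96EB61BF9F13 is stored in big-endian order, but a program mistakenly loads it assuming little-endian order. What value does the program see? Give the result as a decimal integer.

Stored big-endian, the bytes at ascending addresses are 96 EB 61 BF 9F 13.
Read back as little-endian, the first byte is least significant, giving 0x139FBF61EB96.
0x139FBF61EB96 = 21576831593366.

21576831593366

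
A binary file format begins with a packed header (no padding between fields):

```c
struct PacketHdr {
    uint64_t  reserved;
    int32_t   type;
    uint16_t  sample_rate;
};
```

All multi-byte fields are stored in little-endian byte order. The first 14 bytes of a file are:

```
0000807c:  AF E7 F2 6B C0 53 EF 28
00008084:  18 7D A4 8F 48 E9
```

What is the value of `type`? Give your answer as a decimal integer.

-1885045480

`type` follows `reserved` (8 bytes), so it starts at byte offset 8 and occupies 4 bytes.
Bytes at offsets 8..11: 18 7D A4 8F.
In little-endian order the low byte comes first in memory.
Reassemble most-significant byte first: 8F A4 7D 18 → 0x8FA47D18.
Top bit is set, so as a signed 32-bit value this is 0x8FA47D18 − 2^32 = -1885045480.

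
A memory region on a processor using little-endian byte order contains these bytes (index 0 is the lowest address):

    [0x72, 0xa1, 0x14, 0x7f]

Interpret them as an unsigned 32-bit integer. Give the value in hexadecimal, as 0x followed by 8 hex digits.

In little-endian order the low byte comes first in memory.
Reassemble most-significant byte first: 7F 14 A1 72 → 0x7F14A172.

0x7F14A172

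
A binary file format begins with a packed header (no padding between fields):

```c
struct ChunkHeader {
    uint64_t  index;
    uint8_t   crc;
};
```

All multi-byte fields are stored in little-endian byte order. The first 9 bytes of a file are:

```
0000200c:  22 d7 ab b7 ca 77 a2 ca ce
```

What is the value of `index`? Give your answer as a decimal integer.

`index` is the first field, at byte offset 0, occupying 8 bytes.
Bytes at offsets 0..7: 22 D7 AB B7 CA 77 A2 CA.
Little-endian: lowest address holds the least-significant byte.
Reassemble most-significant byte first: CA A2 77 CA B7 AB D7 22 → 0xCAA277CAB7ABD722.
0xCAA277CAB7ABD722 = 14601364654437160738.

14601364654437160738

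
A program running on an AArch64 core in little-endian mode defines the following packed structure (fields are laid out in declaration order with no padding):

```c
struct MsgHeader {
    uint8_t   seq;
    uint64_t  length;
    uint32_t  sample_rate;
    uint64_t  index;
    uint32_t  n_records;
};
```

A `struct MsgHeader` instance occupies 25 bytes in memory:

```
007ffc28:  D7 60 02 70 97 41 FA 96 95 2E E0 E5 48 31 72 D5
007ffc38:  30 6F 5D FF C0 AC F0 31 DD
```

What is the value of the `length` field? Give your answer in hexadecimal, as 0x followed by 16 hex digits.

`length` follows `seq` (1 byte), so it starts at byte offset 1 and occupies 8 bytes.
Bytes at offsets 1..8: 60 02 70 97 41 FA 96 95.
In little-endian order the low byte comes first in memory.
Reassemble most-significant byte first: 95 96 FA 41 97 70 02 60 → 0x9596FA4197700260.

0x9596FA4197700260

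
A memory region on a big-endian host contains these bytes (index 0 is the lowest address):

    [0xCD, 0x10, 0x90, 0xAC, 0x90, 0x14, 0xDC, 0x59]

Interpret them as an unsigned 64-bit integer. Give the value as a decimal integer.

14776469448228658265

Big-endian: lowest address holds the most-significant byte.
The bytes are already most-significant first: 0xCD1090AC9014DC59.
0xCD1090AC9014DC59 = 14776469448228658265.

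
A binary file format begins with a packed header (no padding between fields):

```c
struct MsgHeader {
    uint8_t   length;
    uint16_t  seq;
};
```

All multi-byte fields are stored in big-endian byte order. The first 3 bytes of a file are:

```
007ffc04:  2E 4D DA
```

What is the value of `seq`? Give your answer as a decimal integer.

`seq` follows `length` (1 byte), so it starts at byte offset 1 and occupies 2 bytes.
Bytes at offsets 1..2: 4D DA.
In big-endian order the high byte comes first in memory.
The bytes are already most-significant first: 0x4DDA.
0x4DDA = 19930.

19930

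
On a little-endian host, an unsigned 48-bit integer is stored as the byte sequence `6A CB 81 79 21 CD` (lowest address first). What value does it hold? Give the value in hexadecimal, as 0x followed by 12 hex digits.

Little-endian stores the least-significant byte at the lowest address.
Reassemble most-significant byte first: CD 21 79 81 CB 6A → 0xCD217981CB6A.

0xCD217981CB6A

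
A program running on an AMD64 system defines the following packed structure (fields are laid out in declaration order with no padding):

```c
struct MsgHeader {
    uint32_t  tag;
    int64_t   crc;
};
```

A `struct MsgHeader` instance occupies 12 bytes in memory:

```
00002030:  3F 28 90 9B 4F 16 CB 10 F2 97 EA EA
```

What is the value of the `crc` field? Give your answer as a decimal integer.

`crc` follows `tag` (4 bytes), so it starts at byte offset 4 and occupies 8 bytes.
Bytes at offsets 4..11: 4F 16 CB 10 F2 97 EA EA.
Little-endian: lowest address holds the least-significant byte.
Reassemble most-significant byte first: EA EA 97 F2 10 CB 16 4F → 0xEAEA97F210CB164F.
Top bit is set, so as a signed 64-bit value this is 0xEAEA97F210CB164F − 2^64 = -1519234858364496305.

-1519234858364496305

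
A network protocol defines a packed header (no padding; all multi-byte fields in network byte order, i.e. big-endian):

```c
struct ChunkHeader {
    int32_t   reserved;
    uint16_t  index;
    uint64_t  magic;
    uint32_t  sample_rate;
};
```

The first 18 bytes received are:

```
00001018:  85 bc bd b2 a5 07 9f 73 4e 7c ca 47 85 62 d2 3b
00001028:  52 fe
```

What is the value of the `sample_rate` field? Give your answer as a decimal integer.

3527103230

`sample_rate` follows `reserved` (4 B), `index` (2 B), `magic` (8 B), so it starts at offset 4 + 2 + 8 = 14 and occupies 4 bytes.
Bytes at offsets 14..17: D2 3B 52 FE.
Big-endian: lowest address holds the most-significant byte.
The bytes are already most-significant first: 0xD23B52FE.
0xD23B52FE = 3527103230.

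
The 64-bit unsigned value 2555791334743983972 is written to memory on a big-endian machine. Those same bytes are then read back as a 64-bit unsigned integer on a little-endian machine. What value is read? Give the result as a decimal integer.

2555791334743983972 in 64-bit hexadecimal is 0x2377FEAD836FC764.
Stored big-endian, the bytes at ascending addresses are 23 77 FE AD 83 6F C7 64.
Read back as little-endian, the first byte is least significant, giving 0x64C76F83ADFE7723.
0x64C76F83ADFE7723 = 7261895535508748067.

7261895535508748067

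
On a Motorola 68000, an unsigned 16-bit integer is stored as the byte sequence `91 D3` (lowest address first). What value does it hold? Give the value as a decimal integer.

37331

In big-endian order the high byte comes first in memory.
The bytes are already most-significant first: 0x91D3.
0x91D3 = 37331.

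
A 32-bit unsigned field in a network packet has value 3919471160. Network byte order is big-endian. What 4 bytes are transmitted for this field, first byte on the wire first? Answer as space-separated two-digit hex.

E9 9E 62 38

3919471160 in hexadecimal, padded to 32 bits, is 0xE99E6238.
Split into bytes (most-significant first): E9 9E 62 38.
In big-endian order the high byte comes first in memory.
So the memory order matches the most-significant-first order: E9 9E 62 38.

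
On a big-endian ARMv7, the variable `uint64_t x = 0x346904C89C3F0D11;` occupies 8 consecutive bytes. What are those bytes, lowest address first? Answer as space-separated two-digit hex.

Split into bytes (most-significant first): 34 69 04 C8 9C 3F 0D 11.
In big-endian order the high byte comes first in memory.
So the memory order matches the most-significant-first order: 34 69 04 C8 9C 3F 0D 11.

34 69 04 C8 9C 3F 0D 11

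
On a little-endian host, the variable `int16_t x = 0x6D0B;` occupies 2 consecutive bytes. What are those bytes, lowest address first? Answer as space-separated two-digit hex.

Split into bytes (most-significant first): 6D 0B.
Little-endian stores the least-significant byte at the lowest address.
So at ascending addresses the bytes are 0B 6D.

0B 6D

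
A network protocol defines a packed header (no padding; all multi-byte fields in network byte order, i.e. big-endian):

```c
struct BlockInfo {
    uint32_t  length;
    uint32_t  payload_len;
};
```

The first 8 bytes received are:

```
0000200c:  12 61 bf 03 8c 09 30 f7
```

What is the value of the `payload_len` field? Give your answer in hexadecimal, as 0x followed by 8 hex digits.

`payload_len` follows `length` (4 bytes), so it starts at byte offset 4 and occupies 4 bytes.
Bytes at offsets 4..7: 8C 09 30 F7.
Big-endian stores the most-significant byte at the lowest address.
The bytes are already most-significant first: 0x8C0930F7.

0x8C0930F7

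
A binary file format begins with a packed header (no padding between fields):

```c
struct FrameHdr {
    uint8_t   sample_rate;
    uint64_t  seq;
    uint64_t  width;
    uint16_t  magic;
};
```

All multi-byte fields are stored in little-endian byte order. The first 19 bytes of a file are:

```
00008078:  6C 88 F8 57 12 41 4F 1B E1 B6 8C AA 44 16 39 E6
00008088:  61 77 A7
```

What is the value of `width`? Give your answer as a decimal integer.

7054388634126552246

`width` follows `sample_rate` (1 B), `seq` (8 B), so it starts at offset 1 + 8 = 9 and occupies 8 bytes.
Bytes at offsets 9..16: B6 8C AA 44 16 39 E6 61.
Little-endian stores the least-significant byte at the lowest address.
Reassemble most-significant byte first: 61 E6 39 16 44 AA 8C B6 → 0x61E6391644AA8CB6.
0x61E6391644AA8CB6 = 7054388634126552246.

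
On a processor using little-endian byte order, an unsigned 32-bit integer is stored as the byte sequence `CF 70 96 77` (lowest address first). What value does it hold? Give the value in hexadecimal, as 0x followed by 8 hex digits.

Little-endian stores the least-significant byte at the lowest address.
Reassemble most-significant byte first: 77 96 70 CF → 0x779670CF.

0x779670CF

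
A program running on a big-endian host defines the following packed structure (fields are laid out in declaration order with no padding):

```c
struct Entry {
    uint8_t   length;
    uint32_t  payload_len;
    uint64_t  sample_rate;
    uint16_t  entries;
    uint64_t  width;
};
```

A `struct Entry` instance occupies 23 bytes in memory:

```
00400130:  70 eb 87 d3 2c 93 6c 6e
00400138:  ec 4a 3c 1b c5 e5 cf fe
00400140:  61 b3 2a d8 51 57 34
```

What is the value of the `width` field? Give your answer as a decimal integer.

18330128954973837108

`width` follows `length` (1 B), `payload_len` (4 B), `sample_rate` (8 B), `entries` (2 B), so it starts at offset 1 + 4 + 8 + 2 = 15 and occupies 8 bytes.
Bytes at offsets 15..22: FE 61 B3 2A D8 51 57 34.
Big-endian: lowest address holds the most-significant byte.
The bytes are already most-significant first: 0xFE61B32AD8515734.
0xFE61B32AD8515734 = 18330128954973837108.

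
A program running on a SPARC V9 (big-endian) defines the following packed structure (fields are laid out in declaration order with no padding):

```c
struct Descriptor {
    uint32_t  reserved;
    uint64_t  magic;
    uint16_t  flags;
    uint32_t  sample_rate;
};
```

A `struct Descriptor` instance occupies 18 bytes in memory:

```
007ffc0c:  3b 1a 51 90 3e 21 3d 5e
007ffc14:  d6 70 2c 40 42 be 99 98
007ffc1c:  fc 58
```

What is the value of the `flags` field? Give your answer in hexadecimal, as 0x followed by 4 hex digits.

0x42BE

`flags` follows `reserved` (4 B), `magic` (8 B), so it starts at offset 4 + 8 = 12 and occupies 2 bytes.
Bytes at offsets 12..13: 42 BE.
In big-endian order the high byte comes first in memory.
The bytes are already most-significant first: 0x42BE.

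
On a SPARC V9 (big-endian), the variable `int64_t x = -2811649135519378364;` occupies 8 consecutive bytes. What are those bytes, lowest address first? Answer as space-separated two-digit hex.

Two's complement of -2811649135519378364 in 64 bits: 2811649135519378364 = 0x2704FBFDF3AAABBC; invert → 0xD8FB04020C555443; add 1 → 0xD8FB04020C555444.
Split into bytes (most-significant first): D8 FB 04 02 0C 55 54 44.
Big-endian: lowest address holds the most-significant byte.
So the memory order matches the most-significant-first order: D8 FB 04 02 0C 55 54 44.

D8 FB 04 02 0C 55 54 44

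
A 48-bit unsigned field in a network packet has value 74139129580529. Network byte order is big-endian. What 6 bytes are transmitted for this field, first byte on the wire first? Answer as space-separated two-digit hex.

43 6D DC 7B 8B F1

74139129580529 in hexadecimal, padded to 48 bits, is 0x436DDC7B8BF1.
Split into bytes (most-significant first): 43 6D DC 7B 8B F1.
Big-endian: lowest address holds the most-significant byte.
So the memory order matches the most-significant-first order: 43 6D DC 7B 8B F1.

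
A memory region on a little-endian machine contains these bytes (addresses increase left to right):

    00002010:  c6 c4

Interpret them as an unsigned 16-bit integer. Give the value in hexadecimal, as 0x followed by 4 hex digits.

0xC4C6

Little-endian stores the least-significant byte at the lowest address.
Reassemble most-significant byte first: C4 C6 → 0xC4C6.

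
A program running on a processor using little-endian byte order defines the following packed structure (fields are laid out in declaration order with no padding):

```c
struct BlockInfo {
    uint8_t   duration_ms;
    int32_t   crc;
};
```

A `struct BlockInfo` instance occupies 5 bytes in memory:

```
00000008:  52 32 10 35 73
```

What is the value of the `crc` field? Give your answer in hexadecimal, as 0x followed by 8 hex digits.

0x73351032

`crc` follows `duration_ms` (1 byte), so it starts at byte offset 1 and occupies 4 bytes.
Bytes at offsets 1..4: 32 10 35 73.
In little-endian order the low byte comes first in memory.
Reassemble most-significant byte first: 73 35 10 32 → 0x73351032.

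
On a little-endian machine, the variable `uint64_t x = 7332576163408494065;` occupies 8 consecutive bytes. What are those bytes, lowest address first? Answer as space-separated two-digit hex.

F1 BD 75 C4 2B 8B C2 65

7332576163408494065 in hexadecimal, padded to 64 bits, is 0x65C28B2BC475BDF1.
Split into bytes (most-significant first): 65 C2 8B 2B C4 75 BD F1.
Little-endian: lowest address holds the least-significant byte.
So at ascending addresses the bytes are F1 BD 75 C4 2B 8B C2 65.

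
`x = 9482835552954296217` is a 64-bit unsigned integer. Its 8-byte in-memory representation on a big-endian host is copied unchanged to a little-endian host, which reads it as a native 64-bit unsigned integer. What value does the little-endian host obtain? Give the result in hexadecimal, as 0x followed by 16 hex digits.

9482835552954296217 in 64-bit hexadecimal is 0x8399CCB175492799.
Stored big-endian, the bytes at ascending addresses are 83 99 CC B1 75 49 27 99.
Read back as little-endian, the first byte is least significant, giving 0x99274975B1CC9983.

0x99274975B1CC9983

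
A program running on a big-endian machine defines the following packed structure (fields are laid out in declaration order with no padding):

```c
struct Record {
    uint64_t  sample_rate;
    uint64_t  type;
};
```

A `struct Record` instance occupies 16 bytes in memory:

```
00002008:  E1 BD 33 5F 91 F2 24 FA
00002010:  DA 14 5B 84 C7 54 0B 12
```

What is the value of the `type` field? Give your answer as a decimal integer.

`type` follows `sample_rate` (8 bytes), so it starts at byte offset 8 and occupies 8 bytes.
Bytes at offsets 8..15: DA 14 5B 84 C7 54 0B 12.
Big-endian: lowest address holds the most-significant byte.
The bytes are already most-significant first: 0xDA145B84C7540B12.
0xDA145B84C7540B12 = 15714285625640487698.

15714285625640487698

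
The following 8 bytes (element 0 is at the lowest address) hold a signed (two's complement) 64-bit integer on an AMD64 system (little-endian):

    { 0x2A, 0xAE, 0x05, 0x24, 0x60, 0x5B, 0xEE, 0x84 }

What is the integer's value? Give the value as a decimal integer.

-8868050147766587862

Little-endian: lowest address holds the least-significant byte.
Reassemble most-significant byte first: 84 EE 5B 60 24 05 AE 2A → 0x84EE5B602405AE2A.
Top bit is set, so as a signed 64-bit value this is 0x84EE5B602405AE2A − 2^64 = -8868050147766587862.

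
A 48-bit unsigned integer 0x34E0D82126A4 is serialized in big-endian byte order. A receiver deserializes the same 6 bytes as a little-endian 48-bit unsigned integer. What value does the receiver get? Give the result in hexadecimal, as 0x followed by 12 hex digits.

Stored big-endian, the bytes at ascending addresses are 34 E0 D8 21 26 A4.
Read back as little-endian, the first byte is least significant, giving 0xA42621D8E034.

0xA42621D8E034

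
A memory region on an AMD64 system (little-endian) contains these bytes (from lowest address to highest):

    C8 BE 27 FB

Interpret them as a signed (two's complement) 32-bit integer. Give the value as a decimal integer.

-81281336

In little-endian order the low byte comes first in memory.
Reassemble most-significant byte first: FB 27 BE C8 → 0xFB27BEC8.
Top bit is set, so as a signed 32-bit value this is 0xFB27BEC8 − 2^32 = -81281336.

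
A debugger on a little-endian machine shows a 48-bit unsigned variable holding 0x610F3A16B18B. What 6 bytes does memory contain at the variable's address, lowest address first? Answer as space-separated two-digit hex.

8B B1 16 3A 0F 61

Split into bytes (most-significant first): 61 0F 3A 16 B1 8B.
In little-endian order the low byte comes first in memory.
So at ascending addresses the bytes are 8B B1 16 3A 0F 61.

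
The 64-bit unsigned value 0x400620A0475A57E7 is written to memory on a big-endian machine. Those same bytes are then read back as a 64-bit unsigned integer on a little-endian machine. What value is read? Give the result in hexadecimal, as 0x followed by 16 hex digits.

0xE7575A47A0200640

Stored big-endian, the bytes at ascending addresses are 40 06 20 A0 47 5A 57 E7.
Read back as little-endian, the first byte is least significant, giving 0xE7575A47A0200640.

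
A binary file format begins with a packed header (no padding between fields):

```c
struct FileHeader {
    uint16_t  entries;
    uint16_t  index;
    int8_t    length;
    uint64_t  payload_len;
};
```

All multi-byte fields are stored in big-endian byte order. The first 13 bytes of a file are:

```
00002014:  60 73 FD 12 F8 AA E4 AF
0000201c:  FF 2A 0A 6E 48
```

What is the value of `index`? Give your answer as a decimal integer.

`index` follows `entries` (2 bytes), so it starts at byte offset 2 and occupies 2 bytes.
Bytes at offsets 2..3: FD 12.
Big-endian: lowest address holds the most-significant byte.
The bytes are already most-significant first: 0xFD12.
0xFD12 = 64786.

64786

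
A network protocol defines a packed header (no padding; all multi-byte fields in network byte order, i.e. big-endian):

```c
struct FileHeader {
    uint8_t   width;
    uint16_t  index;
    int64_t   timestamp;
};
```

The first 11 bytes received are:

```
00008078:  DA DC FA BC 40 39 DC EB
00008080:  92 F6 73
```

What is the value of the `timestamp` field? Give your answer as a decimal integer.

`timestamp` follows `width` (1 B), `index` (2 B), so it starts at offset 1 + 2 = 3 and occupies 8 bytes.
Bytes at offsets 3..10: BC 40 39 DC EB 92 F6 73.
In big-endian order the high byte comes first in memory.
The bytes are already most-significant first: 0xBC4039DCEB92F673.
Top bit is set, so as a signed 64-bit value this is 0xBC4039DCEB92F673 − 2^64 = -4881838375061752205.

-4881838375061752205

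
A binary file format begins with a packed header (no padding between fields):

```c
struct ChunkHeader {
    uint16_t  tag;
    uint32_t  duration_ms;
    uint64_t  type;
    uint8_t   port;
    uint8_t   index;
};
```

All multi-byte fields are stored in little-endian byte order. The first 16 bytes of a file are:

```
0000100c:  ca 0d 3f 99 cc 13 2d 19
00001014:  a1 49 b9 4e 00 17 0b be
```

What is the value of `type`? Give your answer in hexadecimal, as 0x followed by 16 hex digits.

`type` follows `tag` (2 B), `duration_ms` (4 B), so it starts at offset 2 + 4 = 6 and occupies 8 bytes.
Bytes at offsets 6..13: 2D 19 A1 49 B9 4E 00 17.
Little-endian: lowest address holds the least-significant byte.
Reassemble most-significant byte first: 17 00 4E B9 49 A1 19 2D → 0x17004EB949A1192D.

0x17004EB949A1192D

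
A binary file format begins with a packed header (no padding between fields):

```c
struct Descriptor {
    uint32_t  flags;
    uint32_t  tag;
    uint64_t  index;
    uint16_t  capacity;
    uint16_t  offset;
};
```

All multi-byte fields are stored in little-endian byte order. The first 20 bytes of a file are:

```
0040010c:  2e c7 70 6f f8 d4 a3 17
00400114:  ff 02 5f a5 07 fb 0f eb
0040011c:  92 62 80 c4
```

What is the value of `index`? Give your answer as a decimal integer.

`index` follows `flags` (4 B), `tag` (4 B), so it starts at offset 4 + 4 = 8 and occupies 8 bytes.
Bytes at offsets 8..15: FF 02 5F A5 07 FB 0F EB.
Little-endian: lowest address holds the least-significant byte.
Reassemble most-significant byte first: EB 0F FB 07 A5 5F 02 FF → 0xEB0FFB07A55F02FF.
0xEB0FFB07A55F02FF = 16938032733821534975.

16938032733821534975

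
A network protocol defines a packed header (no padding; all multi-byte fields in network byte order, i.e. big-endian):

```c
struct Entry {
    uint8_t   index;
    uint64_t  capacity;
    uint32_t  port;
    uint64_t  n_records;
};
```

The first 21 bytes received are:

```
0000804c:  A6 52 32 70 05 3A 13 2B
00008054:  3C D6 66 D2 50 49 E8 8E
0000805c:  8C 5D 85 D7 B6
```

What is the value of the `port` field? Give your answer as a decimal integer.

`port` follows `index` (1 B), `capacity` (8 B), so it starts at offset 1 + 8 = 9 and occupies 4 bytes.
Bytes at offsets 9..12: D6 66 D2 50.
In big-endian order the high byte comes first in memory.
The bytes are already most-significant first: 0xD666D250.
0xD666D250 = 3597062736.

3597062736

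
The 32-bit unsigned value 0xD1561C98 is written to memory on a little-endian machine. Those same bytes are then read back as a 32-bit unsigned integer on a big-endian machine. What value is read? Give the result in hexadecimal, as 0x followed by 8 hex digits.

Stored little-endian, the bytes at ascending addresses are 98 1C 56 D1.
Read back as big-endian, the last byte is least significant, giving 0x981C56D1.

0x981C56D1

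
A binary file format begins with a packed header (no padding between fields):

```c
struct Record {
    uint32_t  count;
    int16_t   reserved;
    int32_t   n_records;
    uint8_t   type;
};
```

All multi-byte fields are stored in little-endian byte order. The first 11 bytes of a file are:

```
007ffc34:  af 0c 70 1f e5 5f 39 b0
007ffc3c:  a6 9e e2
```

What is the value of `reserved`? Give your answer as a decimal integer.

24549

`reserved` follows `count` (4 bytes), so it starts at byte offset 4 and occupies 2 bytes.
Bytes at offsets 4..5: E5 5F.
In little-endian order the low byte comes first in memory.
Reassemble most-significant byte first: 5F E5 → 0x5FE5.
0x5FE5 = 24549.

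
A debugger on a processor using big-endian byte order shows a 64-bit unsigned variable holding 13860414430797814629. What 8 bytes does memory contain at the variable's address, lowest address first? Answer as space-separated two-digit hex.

C0 5A 15 7D 3B 66 DB 65

13860414430797814629 in hexadecimal, padded to 64 bits, is 0xC05A157D3B66DB65.
Split into bytes (most-significant first): C0 5A 15 7D 3B 66 DB 65.
Big-endian stores the most-significant byte at the lowest address.
So the memory order matches the most-significant-first order: C0 5A 15 7D 3B 66 DB 65.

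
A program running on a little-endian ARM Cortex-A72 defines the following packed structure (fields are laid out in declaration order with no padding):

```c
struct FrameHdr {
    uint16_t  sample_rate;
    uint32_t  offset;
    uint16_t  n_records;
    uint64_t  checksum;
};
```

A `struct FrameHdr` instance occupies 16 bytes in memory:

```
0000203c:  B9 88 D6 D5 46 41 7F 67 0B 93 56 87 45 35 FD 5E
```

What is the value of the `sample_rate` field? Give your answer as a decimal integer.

`sample_rate` is the first field, at byte offset 0, occupying 2 bytes.
Bytes at offsets 0..1: B9 88.
In little-endian order the low byte comes first in memory.
Reassemble most-significant byte first: 88 B9 → 0x88B9.
0x88B9 = 35001.

35001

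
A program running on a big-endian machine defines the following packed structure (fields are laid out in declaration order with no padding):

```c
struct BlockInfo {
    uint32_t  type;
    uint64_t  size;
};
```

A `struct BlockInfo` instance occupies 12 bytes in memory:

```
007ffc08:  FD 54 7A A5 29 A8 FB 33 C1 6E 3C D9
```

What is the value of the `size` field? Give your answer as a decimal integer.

3001925351349566681

`size` follows `type` (4 bytes), so it starts at byte offset 4 and occupies 8 bytes.
Bytes at offsets 4..11: 29 A8 FB 33 C1 6E 3C D9.
In big-endian order the high byte comes first in memory.
The bytes are already most-significant first: 0x29A8FB33C16E3CD9.
0x29A8FB33C16E3CD9 = 3001925351349566681.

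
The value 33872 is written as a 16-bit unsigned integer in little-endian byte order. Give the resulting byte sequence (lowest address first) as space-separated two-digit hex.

33872 in hexadecimal, padded to 16 bits, is 0x8450.
Split into bytes (most-significant first): 84 50.
Little-endian stores the least-significant byte at the lowest address.
So at ascending addresses the bytes are 50 84.

50 84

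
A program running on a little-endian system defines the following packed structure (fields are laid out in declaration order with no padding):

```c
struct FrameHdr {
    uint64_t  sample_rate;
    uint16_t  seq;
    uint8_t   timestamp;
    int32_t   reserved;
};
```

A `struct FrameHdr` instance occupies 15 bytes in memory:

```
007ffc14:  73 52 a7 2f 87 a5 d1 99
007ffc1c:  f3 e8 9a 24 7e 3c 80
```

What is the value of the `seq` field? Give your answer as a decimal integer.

59635

`seq` follows `sample_rate` (8 bytes), so it starts at byte offset 8 and occupies 2 bytes.
Bytes at offsets 8..9: F3 E8.
Little-endian stores the least-significant byte at the lowest address.
Reassemble most-significant byte first: E8 F3 → 0xE8F3.
0xE8F3 = 59635.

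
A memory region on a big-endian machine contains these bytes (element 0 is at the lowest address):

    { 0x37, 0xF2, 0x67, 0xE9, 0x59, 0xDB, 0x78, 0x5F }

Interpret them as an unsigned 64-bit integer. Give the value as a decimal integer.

Big-endian stores the most-significant byte at the lowest address.
The bytes are already most-significant first: 0x37F267E959DB785F.
0x37F267E959DB785F = 4031398868382611551.

4031398868382611551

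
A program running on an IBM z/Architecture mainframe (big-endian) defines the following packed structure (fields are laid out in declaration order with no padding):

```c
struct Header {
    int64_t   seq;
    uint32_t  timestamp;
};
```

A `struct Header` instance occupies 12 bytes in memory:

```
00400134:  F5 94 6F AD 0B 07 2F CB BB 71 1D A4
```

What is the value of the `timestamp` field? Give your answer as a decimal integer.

3144752548

`timestamp` follows `seq` (8 bytes), so it starts at byte offset 8 and occupies 4 bytes.
Bytes at offsets 8..11: BB 71 1D A4.
Big-endian: lowest address holds the most-significant byte.
The bytes are already most-significant first: 0xBB711DA4.
0xBB711DA4 = 3144752548.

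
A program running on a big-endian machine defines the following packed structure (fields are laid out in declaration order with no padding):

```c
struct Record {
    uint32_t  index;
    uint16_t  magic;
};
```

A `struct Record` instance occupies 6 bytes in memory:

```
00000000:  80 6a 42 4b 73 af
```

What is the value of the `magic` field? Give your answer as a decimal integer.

`magic` follows `index` (4 bytes), so it starts at byte offset 4 and occupies 2 bytes.
Bytes at offsets 4..5: 73 AF.
Big-endian stores the most-significant byte at the lowest address.
The bytes are already most-significant first: 0x73AF.
0x73AF = 29615.

29615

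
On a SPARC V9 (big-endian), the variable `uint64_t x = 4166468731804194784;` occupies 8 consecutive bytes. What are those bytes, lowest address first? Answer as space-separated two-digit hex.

39 D2 45 3C 96 F6 17 E0

4166468731804194784 in hexadecimal, padded to 64 bits, is 0x39D2453C96F617E0.
Split into bytes (most-significant first): 39 D2 45 3C 96 F6 17 E0.
Big-endian stores the most-significant byte at the lowest address.
So the memory order matches the most-significant-first order: 39 D2 45 3C 96 F6 17 E0.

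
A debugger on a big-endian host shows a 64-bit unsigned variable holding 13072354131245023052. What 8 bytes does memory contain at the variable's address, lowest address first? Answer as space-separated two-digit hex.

B5 6A 54 D2 72 F8 3F 4C

13072354131245023052 in hexadecimal, padded to 64 bits, is 0xB56A54D272F83F4C.
Split into bytes (most-significant first): B5 6A 54 D2 72 F8 3F 4C.
Big-endian stores the most-significant byte at the lowest address.
So the memory order matches the most-significant-first order: B5 6A 54 D2 72 F8 3F 4C.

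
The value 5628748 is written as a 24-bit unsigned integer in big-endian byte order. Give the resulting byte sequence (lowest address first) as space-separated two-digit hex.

55 E3 4C

5628748 in hexadecimal, padded to 24 bits, is 0x55E34C.
Split into bytes (most-significant first): 55 E3 4C.
In big-endian order the high byte comes first in memory.
So the memory order matches the most-significant-first order: 55 E3 4C.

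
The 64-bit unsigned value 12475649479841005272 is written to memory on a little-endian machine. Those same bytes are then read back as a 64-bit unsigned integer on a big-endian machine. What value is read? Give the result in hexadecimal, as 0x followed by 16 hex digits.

0xD8BE35641A6922AD

12475649479841005272 in 64-bit hexadecimal is 0xAD22691A6435BED8.
Stored little-endian, the bytes at ascending addresses are D8 BE 35 64 1A 69 22 AD.
Read back as big-endian, the last byte is least significant, giving 0xD8BE35641A6922AD.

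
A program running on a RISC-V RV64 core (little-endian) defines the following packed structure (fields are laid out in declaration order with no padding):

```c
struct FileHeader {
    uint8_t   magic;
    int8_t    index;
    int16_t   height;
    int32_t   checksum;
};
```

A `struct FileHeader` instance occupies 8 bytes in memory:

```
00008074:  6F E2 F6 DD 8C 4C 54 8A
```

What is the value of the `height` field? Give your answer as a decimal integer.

-8714

`height` follows `magic` (1 B), `index` (1 B), so it starts at offset 1 + 1 = 2 and occupies 2 bytes.
Bytes at offsets 2..3: F6 DD.
In little-endian order the low byte comes first in memory.
Reassemble most-significant byte first: DD F6 → 0xDDF6.
Top bit is set, so as a signed 16-bit value this is 0xDDF6 − 2^16 = -8714.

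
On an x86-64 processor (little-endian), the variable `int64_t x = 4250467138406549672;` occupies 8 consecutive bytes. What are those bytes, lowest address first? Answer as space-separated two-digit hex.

4250467138406549672 in hexadecimal, padded to 64 bits, is 0x3AFCB157AA3188A8.
Split into bytes (most-significant first): 3A FC B1 57 AA 31 88 A8.
Little-endian stores the least-significant byte at the lowest address.
So at ascending addresses the bytes are A8 88 31 AA 57 B1 FC 3A.

A8 88 31 AA 57 B1 FC 3A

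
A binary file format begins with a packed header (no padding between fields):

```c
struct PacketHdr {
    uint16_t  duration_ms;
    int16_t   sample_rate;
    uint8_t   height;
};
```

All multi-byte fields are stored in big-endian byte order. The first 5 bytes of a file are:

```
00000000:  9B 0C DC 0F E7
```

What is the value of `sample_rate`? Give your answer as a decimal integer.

-9201

`sample_rate` follows `duration_ms` (2 bytes), so it starts at byte offset 2 and occupies 2 bytes.
Bytes at offsets 2..3: DC 0F.
In big-endian order the high byte comes first in memory.
The bytes are already most-significant first: 0xDC0F.
Top bit is set, so as a signed 16-bit value this is 0xDC0F − 2^16 = -9201.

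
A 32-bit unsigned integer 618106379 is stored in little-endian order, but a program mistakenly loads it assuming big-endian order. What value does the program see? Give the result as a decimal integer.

618106379 in 32-bit hexadecimal is 0x24D78E0B.
Stored little-endian, the bytes at ascending addresses are 0B 8E D7 24.
Read back as big-endian, the last byte is least significant, giving 0x0B8ED724.
0x0B8ED724 = 193910564.

193910564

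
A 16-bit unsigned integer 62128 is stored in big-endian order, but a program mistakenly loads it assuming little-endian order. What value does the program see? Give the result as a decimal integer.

45298

62128 in 16-bit hexadecimal is 0xF2B0.
Stored big-endian, the bytes at ascending addresses are F2 B0.
Read back as little-endian, the first byte is least significant, giving 0xB0F2.
0xB0F2 = 45298.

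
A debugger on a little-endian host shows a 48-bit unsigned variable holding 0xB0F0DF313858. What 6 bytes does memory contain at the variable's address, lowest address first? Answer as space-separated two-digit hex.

Split into bytes (most-significant first): B0 F0 DF 31 38 58.
Little-endian stores the least-significant byte at the lowest address.
So at ascending addresses the bytes are 58 38 31 DF F0 B0.

58 38 31 DF F0 B0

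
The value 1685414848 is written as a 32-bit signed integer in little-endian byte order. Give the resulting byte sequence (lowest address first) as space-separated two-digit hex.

C0 63 75 64

1685414848 in hexadecimal, padded to 32 bits, is 0x647563C0.
Split into bytes (most-significant first): 64 75 63 C0.
Little-endian: lowest address holds the least-significant byte.
So at ascending addresses the bytes are C0 63 75 64.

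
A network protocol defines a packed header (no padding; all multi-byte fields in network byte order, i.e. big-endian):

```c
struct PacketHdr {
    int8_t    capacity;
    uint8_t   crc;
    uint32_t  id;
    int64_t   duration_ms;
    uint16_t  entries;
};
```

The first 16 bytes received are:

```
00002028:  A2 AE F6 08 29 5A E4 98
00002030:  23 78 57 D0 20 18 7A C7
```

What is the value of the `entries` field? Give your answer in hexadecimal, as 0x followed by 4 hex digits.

`entries` follows `capacity` (1 B), `crc` (1 B), `id` (4 B), `duration_ms` (8 B), so it starts at offset 1 + 1 + 4 + 8 = 14 and occupies 2 bytes.
Bytes at offsets 14..15: 7A C7.
In big-endian order the high byte comes first in memory.
The bytes are already most-significant first: 0x7AC7.

0x7AC7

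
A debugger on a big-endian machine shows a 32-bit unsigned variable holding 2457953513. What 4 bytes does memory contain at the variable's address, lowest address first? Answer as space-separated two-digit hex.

2457953513 in hexadecimal, padded to 32 bits, is 0x928164E9.
Split into bytes (most-significant first): 92 81 64 E9.
Big-endian: lowest address holds the most-significant byte.
So the memory order matches the most-significant-first order: 92 81 64 E9.

92 81 64 E9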